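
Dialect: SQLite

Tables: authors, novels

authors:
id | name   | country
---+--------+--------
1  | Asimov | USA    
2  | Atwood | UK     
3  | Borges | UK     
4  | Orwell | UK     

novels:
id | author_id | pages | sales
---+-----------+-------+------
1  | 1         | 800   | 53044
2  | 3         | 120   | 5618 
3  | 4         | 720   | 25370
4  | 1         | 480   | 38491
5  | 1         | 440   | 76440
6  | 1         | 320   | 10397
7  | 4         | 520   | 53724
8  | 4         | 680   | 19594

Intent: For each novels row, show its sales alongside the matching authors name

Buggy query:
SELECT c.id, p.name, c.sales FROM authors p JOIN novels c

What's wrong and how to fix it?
Bug: Missing join condition: each novels row is matched to all authors rows instead of just its own

Fix: Add ON c.author_id = p.id to the JOIN

Corrected query:
SELECT c.id, p.name, c.sales FROM authors p JOIN novels c ON c.author_id = p.id

Result:
id | name   | sales
---+--------+------
1  | Asimov | 53044
2  | Borges | 5618 
3  | Orwell | 25370
4  | Asimov | 38491
5  | Asimov | 76440
6  | Asimov | 10397
7  | Orwell | 53724
8  | Orwell | 19594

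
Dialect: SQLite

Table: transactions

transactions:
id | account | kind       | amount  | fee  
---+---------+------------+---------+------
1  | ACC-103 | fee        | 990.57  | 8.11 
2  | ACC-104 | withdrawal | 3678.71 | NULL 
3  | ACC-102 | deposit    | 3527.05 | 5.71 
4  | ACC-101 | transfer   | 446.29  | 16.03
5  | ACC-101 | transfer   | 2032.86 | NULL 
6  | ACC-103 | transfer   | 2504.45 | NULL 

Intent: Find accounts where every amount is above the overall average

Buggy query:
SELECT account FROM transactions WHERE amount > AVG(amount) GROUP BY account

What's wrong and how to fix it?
Bug: AVG() is an aggregate; it can't sit directly in WHERE

Fix: Use a subquery for AVG and a HAVING MIN(...) filter so the condition holds for every row in the group

Corrected query:
SELECT account FROM transactions GROUP BY account HAVING MIN(amount) > (SELECT AVG(amount) FROM transactions)

Result:
account
-------
ACC-102
ACC-104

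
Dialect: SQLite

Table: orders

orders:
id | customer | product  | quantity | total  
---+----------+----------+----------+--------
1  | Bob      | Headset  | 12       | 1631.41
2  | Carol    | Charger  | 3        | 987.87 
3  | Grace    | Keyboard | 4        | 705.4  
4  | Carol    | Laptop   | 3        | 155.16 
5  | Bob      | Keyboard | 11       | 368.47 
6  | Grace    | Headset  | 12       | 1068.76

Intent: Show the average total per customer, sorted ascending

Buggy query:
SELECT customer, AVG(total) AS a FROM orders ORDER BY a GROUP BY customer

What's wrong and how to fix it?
Bug: GROUP BY must precede ORDER BY

Fix: Reorder: SELECT … FROM … GROUP BY … ORDER BY …

Corrected query:
SELECT customer, AVG(total) AS a FROM orders GROUP BY customer ORDER BY a

Result:
customer | a      
---------+--------
Carol    | 571.515
Grace    | 887.08 
Bob      | 999.94 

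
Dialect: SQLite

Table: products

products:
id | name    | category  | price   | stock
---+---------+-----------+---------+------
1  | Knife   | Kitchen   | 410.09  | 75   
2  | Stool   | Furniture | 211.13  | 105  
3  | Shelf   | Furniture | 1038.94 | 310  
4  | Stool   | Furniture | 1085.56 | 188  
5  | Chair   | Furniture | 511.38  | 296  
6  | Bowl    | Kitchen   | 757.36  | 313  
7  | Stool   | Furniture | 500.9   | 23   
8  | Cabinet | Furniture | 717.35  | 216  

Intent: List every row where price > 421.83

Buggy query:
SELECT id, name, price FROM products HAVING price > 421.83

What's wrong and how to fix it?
Bug: HAVING filters the output of aggregation, but this query has no GROUP BY and no aggregate functions, so SQLite rejects it (HAVING clause on a non-aggregate query); the condition here is per row

Fix: Use WHERE for row-level filtering

Corrected query:
SELECT id, name, price FROM products WHERE price > 421.83

Result:
id | name    | price  
---+---------+--------
3  | Shelf   | 1038.94
4  | Stool   | 1085.56
5  | Chair   | 511.38 
6  | Bowl    | 757.36 
7  | Stool   | 500.9  
8  | Cabinet | 717.35 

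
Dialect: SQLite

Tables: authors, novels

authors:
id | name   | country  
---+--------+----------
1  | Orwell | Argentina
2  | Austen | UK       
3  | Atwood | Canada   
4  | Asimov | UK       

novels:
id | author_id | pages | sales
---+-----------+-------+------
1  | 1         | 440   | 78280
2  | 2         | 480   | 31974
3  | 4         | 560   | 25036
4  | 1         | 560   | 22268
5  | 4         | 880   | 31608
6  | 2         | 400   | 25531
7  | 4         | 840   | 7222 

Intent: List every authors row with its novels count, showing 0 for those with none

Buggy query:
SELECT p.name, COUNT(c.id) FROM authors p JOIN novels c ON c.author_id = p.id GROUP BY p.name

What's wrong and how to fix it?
Bug: INNER JOIN drops authors rows that have no matching novels rows

Fix: Switch to LEFT JOIN to retain unmatched parent rows

Corrected query:
SELECT p.name, COUNT(c.id) FROM authors p LEFT JOIN novels c ON c.author_id = p.id GROUP BY p.name

Result:
name   | COUNT(c.id)
-------+------------
Asimov | 3          
Atwood | 0          
Austen | 2          
Orwell | 2          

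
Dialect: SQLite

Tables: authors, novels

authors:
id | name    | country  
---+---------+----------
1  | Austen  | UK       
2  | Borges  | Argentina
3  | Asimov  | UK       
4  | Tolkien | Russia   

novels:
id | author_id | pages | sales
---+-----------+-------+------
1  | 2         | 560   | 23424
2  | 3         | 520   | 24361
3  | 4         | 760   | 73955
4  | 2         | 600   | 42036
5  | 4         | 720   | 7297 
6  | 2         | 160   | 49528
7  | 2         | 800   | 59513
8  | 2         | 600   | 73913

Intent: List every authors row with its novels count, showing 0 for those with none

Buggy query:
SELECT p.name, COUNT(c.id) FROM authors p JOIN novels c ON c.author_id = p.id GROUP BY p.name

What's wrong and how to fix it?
Bug: An inner join excludes parents with zero children

Fix: Use LEFT JOIN so parents without children still appear (COUNT(c.id) gives 0)

Corrected query:
SELECT p.name, COUNT(c.id) FROM authors p LEFT JOIN novels c ON c.author_id = p.id GROUP BY p.name

Result:
name    | COUNT(c.id)
--------+------------
Asimov  | 1          
Austen  | 0          
Borges  | 5          
Tolkien | 2          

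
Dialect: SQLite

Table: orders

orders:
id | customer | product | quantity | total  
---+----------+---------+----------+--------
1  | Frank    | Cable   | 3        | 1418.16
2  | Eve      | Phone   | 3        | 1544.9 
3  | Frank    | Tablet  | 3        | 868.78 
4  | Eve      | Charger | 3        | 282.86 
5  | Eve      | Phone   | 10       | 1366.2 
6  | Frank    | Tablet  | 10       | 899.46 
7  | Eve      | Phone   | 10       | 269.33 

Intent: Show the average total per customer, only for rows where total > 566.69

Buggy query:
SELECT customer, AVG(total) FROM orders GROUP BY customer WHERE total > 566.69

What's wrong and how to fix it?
Bug: WHERE cannot follow GROUP BY

Fix: Move the WHERE clause before GROUP BY

Corrected query:
SELECT customer, AVG(total) FROM orders WHERE total > 566.69 GROUP BY customer

Result:
customer | AVG(total) 
---------+------------
Eve      | 1455.55    
Frank    | 1062.133333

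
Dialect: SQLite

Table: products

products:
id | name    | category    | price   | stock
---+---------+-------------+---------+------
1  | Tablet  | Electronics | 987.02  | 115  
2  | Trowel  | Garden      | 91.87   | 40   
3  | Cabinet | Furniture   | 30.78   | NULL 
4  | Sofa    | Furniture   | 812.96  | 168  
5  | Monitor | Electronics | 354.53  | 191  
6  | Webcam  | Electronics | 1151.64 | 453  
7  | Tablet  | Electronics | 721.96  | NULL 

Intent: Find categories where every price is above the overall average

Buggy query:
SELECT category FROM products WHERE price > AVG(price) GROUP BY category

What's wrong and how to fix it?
Bug: WHERE evaluates per row before aggregation, so AVG() is unavailable

Fix: Use a subquery for AVG and a HAVING MIN(...) filter so the condition holds for every row in the group

Corrected query:
SELECT category FROM products GROUP BY category HAVING MIN(price) > (SELECT AVG(price) FROM products)

Result:
(no rows)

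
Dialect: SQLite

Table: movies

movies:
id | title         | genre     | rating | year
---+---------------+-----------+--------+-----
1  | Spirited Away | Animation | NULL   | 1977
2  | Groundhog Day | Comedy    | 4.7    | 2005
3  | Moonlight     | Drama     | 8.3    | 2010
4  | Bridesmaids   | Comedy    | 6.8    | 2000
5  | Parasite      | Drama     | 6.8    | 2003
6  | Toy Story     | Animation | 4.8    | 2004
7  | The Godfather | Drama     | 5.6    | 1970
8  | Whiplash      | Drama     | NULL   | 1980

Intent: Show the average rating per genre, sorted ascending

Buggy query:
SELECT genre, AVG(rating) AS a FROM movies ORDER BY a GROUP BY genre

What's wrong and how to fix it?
Bug: ORDER BY appears before GROUP BY; SQL clause order requires GROUP BY first

Fix: Move ORDER BY to the end, after GROUP BY

Corrected query:
SELECT genre, AVG(rating) AS a FROM movies GROUP BY genre ORDER BY a

Result:
genre     | a   
----------+-----
Animation | 4.8 
Comedy    | 5.75
Drama     | 6.9 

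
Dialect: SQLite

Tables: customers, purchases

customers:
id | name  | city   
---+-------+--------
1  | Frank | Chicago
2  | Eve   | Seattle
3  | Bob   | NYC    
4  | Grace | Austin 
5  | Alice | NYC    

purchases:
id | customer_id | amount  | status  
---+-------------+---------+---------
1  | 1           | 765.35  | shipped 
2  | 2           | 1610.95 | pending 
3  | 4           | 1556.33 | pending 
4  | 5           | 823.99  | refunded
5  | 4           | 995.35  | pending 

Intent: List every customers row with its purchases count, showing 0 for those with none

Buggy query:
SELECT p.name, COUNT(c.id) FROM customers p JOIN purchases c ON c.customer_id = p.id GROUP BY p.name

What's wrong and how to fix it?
Bug: INNER JOIN drops customers rows that have no matching purchases rows

Fix: Use LEFT JOIN so parents without children still appear (COUNT(c.id) gives 0)

Corrected query:
SELECT p.name, COUNT(c.id) FROM customers p LEFT JOIN purchases c ON c.customer_id = p.id GROUP BY p.name

Result:
name  | COUNT(c.id)
------+------------
Alice | 1          
Bob   | 0          
Eve   | 1          
Frank | 1          
Grace | 2          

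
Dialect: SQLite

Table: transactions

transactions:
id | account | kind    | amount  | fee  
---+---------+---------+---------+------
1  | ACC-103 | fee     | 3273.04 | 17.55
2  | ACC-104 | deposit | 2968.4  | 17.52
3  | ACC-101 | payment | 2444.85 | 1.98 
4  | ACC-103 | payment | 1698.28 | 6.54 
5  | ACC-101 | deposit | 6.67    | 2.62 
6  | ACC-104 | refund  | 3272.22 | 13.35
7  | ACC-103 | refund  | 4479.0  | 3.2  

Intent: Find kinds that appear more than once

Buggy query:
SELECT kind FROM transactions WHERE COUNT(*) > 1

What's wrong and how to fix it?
Bug: COUNT(*) is an aggregate and cannot be used in WHERE

Fix: GROUP BY kind, then filter groups with HAVING COUNT(*) > 1

Corrected query:
SELECT kind FROM transactions GROUP BY kind HAVING COUNT(*) > 1

Result:
kind   
-------
deposit
payment
refund 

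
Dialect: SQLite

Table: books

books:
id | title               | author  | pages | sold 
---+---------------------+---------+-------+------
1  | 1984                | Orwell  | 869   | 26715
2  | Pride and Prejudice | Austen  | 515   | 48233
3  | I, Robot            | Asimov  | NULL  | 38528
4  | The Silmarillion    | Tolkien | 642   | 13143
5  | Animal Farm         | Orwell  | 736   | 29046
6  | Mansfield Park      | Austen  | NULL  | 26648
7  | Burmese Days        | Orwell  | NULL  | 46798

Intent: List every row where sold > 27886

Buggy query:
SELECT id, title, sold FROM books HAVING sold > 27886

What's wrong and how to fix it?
Bug: HAVING filters the output of aggregation, but this query has no GROUP BY and no aggregate functions, so SQLite rejects it (HAVING clause on a non-aggregate query); the condition here is per row

Fix: Use WHERE for row-level filtering

Corrected query:
SELECT id, title, sold FROM books WHERE sold > 27886

Result:
id | title               | sold 
---+---------------------+------
2  | Pride and Prejudice | 48233
3  | I, Robot            | 38528
5  | Animal Farm         | 29046
7  | Burmese Days        | 46798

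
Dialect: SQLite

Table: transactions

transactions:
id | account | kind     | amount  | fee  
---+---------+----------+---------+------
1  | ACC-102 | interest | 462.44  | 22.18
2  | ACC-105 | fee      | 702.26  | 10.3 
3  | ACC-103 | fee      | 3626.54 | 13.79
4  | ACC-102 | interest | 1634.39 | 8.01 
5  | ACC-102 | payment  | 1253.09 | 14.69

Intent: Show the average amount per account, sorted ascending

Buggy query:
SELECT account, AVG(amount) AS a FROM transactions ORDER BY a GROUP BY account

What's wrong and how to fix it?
Bug: ORDER BY appears before GROUP BY; SQL clause order requires GROUP BY first

Fix: Reorder: SELECT … FROM … GROUP BY … ORDER BY …

Corrected query:
SELECT account, AVG(amount) AS a FROM transactions GROUP BY account ORDER BY a

Result:
account | a      
--------+--------
ACC-105 | 702.26 
ACC-102 | 1116.64
ACC-103 | 3626.54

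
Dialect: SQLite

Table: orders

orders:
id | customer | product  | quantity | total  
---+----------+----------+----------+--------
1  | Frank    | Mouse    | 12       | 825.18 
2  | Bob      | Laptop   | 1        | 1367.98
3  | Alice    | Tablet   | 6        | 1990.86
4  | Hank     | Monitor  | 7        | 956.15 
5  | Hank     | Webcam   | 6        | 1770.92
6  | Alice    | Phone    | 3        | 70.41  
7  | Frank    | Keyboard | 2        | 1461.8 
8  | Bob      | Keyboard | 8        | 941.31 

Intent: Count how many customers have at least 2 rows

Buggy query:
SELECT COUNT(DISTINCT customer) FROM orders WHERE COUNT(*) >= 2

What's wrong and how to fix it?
Bug: WHERE filters individual rows, not groups, so a group-level COUNT is invalid there

Fix: Group first with HAVING COUNT(*) >= 2, then COUNT the resulting groups

Corrected query:
SELECT COUNT(*) FROM (SELECT customer FROM orders GROUP BY customer HAVING COUNT(*) >= 2)

Result:
COUNT(*)
--------
4       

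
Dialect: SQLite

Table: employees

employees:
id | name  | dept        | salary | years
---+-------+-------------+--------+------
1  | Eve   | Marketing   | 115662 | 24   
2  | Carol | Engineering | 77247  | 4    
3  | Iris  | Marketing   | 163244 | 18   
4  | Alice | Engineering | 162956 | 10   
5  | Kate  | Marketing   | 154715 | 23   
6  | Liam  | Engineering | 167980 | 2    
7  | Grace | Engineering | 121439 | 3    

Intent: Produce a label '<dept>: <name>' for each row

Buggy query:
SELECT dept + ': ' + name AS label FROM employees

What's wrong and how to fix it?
Bug: SQLite uses || for string concatenation; + coerces text to numbers (yielding 0)

Fix: Use the || operator for string concatenation

Corrected query:
SELECT dept || ': ' || name AS label FROM employees

Result:
label             
------------------
Marketing: Eve    
Engineering: Carol
Marketing: Iris   
Engineering: Alice
Marketing: Kate   
Engineering: Liam 
Engineering: Grace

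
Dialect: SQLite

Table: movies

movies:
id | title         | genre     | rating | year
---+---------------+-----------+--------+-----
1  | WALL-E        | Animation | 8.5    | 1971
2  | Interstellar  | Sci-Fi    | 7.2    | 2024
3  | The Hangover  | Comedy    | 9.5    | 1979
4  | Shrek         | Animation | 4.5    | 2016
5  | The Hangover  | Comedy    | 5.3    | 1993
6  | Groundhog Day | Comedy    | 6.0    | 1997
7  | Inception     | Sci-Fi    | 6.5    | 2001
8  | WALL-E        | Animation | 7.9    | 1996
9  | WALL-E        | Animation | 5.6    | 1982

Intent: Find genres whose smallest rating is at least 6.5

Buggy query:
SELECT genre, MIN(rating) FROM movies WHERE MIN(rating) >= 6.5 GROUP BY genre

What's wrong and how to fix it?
Bug: Aggregates like MIN are computed per group after WHERE runs

Fix: Replace WHERE with HAVING after the GROUP BY

Corrected query:
SELECT genre, MIN(rating) FROM movies GROUP BY genre HAVING MIN(rating) >= 6.5

Result:
genre  | MIN(rating)
-------+------------
Sci-Fi | 6.5        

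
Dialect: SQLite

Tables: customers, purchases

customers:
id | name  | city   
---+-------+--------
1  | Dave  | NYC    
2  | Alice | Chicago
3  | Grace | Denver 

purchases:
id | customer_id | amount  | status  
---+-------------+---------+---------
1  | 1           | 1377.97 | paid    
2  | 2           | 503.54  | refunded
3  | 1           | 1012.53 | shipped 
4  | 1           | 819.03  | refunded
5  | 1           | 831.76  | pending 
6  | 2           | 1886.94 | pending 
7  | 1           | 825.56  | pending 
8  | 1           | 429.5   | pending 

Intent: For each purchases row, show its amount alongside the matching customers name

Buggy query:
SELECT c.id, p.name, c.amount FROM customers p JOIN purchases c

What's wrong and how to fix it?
Bug: JOIN with no ON clause produces a cartesian product; every purchases row pairs with every customers row

Fix: Specify the join condition linking the foreign key to the parent id

Corrected query:
SELECT c.id, p.name, c.amount FROM customers p JOIN purchases c ON c.customer_id = p.id

Result:
id | name  | amount 
---+-------+--------
1  | Dave  | 1377.97
2  | Alice | 503.54 
3  | Dave  | 1012.53
4  | Dave  | 819.03 
5  | Dave  | 831.76 
6  | Alice | 1886.94
7  | Dave  | 825.56 
8  | Dave  | 429.5  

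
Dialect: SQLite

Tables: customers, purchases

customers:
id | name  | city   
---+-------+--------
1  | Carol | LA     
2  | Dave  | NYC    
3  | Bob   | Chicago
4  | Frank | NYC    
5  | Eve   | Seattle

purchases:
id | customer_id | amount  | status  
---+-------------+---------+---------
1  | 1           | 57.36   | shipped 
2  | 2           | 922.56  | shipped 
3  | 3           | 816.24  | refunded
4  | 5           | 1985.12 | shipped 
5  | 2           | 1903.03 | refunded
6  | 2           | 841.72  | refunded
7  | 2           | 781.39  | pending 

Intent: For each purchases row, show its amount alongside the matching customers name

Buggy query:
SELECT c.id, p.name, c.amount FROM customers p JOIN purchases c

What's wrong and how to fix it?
Bug: JOIN with no ON clause produces a cartesian product; every purchases row pairs with every customers row

Fix: Specify the join condition linking the foreign key to the parent id

Corrected query:
SELECT c.id, p.name, c.amount FROM customers p JOIN purchases c ON c.customer_id = p.id

Result:
id | name  | amount 
---+-------+--------
1  | Carol | 57.36  
2  | Dave  | 922.56 
3  | Bob   | 816.24 
4  | Eve   | 1985.12
5  | Dave  | 1903.03
6  | Dave  | 841.72 
7  | Dave  | 781.39 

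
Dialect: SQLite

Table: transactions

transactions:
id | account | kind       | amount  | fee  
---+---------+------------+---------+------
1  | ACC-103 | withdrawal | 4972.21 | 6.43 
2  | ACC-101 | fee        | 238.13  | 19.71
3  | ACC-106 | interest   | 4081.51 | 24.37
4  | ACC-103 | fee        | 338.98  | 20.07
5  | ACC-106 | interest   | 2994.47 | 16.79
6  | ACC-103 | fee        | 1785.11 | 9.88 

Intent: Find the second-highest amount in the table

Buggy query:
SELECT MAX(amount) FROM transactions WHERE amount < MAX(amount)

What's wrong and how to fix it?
Bug: The inner MAX is an aggregate inside WHERE, which is not allowed

Fix: Put the inner MAX in a scalar subquery

Corrected query:
SELECT MAX(amount) FROM transactions WHERE amount < (SELECT MAX(amount) FROM transactions)

Result:
MAX(amount)
-----------
4081.51    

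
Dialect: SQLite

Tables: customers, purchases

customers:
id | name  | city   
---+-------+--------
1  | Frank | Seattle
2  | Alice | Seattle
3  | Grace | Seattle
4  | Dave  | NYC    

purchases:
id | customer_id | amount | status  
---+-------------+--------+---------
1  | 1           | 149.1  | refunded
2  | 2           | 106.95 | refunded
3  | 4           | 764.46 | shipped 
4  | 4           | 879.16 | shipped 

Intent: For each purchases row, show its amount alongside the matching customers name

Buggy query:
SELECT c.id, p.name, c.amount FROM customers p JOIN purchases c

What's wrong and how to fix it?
Bug: Missing join condition: each purchases row is matched to all customers rows instead of just its own

Fix: Add ON c.customer_id = p.id to the JOIN

Corrected query:
SELECT c.id, p.name, c.amount FROM customers p JOIN purchases c ON c.customer_id = p.id

Result:
id | name  | amount
---+-------+-------
1  | Frank | 149.1 
2  | Alice | 106.95
3  | Dave  | 764.46
4  | Dave  | 879.16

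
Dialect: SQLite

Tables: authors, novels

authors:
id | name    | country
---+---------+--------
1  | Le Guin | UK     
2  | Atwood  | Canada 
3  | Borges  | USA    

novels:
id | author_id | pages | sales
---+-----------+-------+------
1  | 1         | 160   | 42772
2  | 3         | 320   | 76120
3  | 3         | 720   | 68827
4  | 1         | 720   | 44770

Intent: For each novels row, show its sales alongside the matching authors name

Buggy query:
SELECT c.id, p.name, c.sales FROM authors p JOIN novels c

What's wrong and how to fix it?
Bug: JOIN with no ON clause produces a cartesian product; every novels row pairs with every authors row

Fix: Add ON c.author_id = p.id to the JOIN

Corrected query:
SELECT c.id, p.name, c.sales FROM authors p JOIN novels c ON c.author_id = p.id

Result:
id | name    | sales
---+---------+------
1  | Le Guin | 42772
2  | Borges  | 76120
3  | Borges  | 68827
4  | Le Guin | 44770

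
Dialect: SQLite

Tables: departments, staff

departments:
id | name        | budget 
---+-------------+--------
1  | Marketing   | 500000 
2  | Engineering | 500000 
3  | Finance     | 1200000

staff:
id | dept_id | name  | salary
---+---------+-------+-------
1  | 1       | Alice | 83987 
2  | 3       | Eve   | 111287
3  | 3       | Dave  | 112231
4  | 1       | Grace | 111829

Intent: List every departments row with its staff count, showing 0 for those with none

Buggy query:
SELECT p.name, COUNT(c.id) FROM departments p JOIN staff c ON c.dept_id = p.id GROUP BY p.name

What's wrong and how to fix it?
Bug: INNER JOIN drops departments rows that have no matching staff rows

Fix: Use LEFT JOIN so parents without children still appear (COUNT(c.id) gives 0)

Corrected query:
SELECT p.name, COUNT(c.id) FROM departments p LEFT JOIN staff c ON c.dept_id = p.id GROUP BY p.name

Result:
name        | COUNT(c.id)
------------+------------
Engineering | 0          
Finance     | 2          
Marketing   | 2          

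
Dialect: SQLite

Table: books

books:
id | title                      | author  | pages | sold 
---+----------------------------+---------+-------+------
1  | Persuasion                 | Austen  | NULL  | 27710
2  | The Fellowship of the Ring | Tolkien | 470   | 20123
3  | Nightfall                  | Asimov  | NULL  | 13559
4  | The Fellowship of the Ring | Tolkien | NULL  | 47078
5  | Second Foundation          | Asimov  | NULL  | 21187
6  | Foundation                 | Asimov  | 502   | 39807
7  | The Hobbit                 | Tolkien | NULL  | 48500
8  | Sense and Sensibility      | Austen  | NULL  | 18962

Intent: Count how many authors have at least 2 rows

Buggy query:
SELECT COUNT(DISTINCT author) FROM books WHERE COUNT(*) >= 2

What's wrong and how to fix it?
Bug: WHERE filters individual rows, not groups, so a group-level COUNT is invalid there

Fix: Use a subquery that GROUPs and filters with HAVING, then count its rows

Corrected query:
SELECT COUNT(*) FROM (SELECT author FROM books GROUP BY author HAVING COUNT(*) >= 2)

Result:
COUNT(*)
--------
3       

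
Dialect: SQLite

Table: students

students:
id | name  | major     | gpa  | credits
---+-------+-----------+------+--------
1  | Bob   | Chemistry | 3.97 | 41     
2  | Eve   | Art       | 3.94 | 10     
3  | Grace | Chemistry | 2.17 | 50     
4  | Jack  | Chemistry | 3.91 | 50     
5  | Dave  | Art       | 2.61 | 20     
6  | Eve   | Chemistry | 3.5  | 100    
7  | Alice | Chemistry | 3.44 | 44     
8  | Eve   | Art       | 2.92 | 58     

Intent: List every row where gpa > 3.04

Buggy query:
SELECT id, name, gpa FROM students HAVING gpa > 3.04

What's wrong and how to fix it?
Bug: HAVING filters the output of aggregation, but this query has no GROUP BY and no aggregate functions, so SQLite rejects it (HAVING clause on a non-aggregate query); the condition here is per row

Fix: Replace HAVING with WHERE since the condition applies to individual rows

Corrected query:
SELECT id, name, gpa FROM students WHERE gpa > 3.04

Result:
id | name  | gpa 
---+-------+-----
1  | Bob   | 3.97
2  | Eve   | 3.94
4  | Jack  | 3.91
6  | Eve   | 3.5 
7  | Alice | 3.44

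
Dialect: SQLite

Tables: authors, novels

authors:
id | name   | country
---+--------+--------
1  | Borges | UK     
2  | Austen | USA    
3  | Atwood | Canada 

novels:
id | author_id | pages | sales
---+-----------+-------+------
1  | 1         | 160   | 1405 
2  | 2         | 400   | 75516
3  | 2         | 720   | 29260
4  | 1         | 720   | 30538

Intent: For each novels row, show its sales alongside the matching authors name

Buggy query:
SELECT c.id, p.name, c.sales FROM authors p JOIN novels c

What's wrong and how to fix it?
Bug: JOIN with no ON clause produces a cartesian product; every novels row pairs with every authors row

Fix: Add ON c.author_id = p.id to the JOIN

Corrected query:
SELECT c.id, p.name, c.sales FROM authors p JOIN novels c ON c.author_id = p.id

Result:
id | name   | sales
---+--------+------
1  | Borges | 1405 
2  | Austen | 75516
3  | Austen | 29260
4  | Borges | 30538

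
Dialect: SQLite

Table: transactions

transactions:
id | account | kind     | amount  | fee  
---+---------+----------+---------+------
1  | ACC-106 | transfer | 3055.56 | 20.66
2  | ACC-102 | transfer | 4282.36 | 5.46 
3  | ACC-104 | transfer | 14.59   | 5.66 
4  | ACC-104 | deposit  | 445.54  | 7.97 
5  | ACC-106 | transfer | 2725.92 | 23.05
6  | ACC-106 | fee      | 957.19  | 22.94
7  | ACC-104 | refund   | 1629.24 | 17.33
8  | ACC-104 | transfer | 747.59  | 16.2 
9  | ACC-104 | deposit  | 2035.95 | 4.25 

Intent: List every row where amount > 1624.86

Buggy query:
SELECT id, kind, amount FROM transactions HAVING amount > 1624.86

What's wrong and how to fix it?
Bug: HAVING filters the output of aggregation, but this query has no GROUP BY and no aggregate functions, so SQLite rejects it (HAVING clause on a non-aggregate query); the condition here is per row

Fix: Replace HAVING with WHERE since the condition applies to individual rows

Corrected query:
SELECT id, kind, amount FROM transactions WHERE amount > 1624.86

Result:
id | kind     | amount 
---+----------+--------
1  | transfer | 3055.56
2  | transfer | 4282.36
5  | transfer | 2725.92
7  | refund   | 1629.24
9  | deposit  | 2035.95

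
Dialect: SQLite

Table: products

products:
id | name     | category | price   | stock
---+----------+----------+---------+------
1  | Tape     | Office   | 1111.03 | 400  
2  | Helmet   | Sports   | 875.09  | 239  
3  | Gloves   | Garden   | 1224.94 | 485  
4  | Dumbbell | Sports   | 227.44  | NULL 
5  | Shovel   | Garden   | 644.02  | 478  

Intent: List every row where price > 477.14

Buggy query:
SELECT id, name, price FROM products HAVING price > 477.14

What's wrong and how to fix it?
Bug: This is a non-aggregate query (no GROUP BY, no aggregates), so in SQLite the HAVING clause is invalid here; a row-level condition belongs in WHERE

Fix: Replace HAVING with WHERE since the condition applies to individual rows

Corrected query:
SELECT id, name, price FROM products WHERE price > 477.14

Result:
id | name   | price  
---+--------+--------
1  | Tape   | 1111.03
2  | Helmet | 875.09 
3  | Gloves | 1224.94
5  | Shovel | 644.02 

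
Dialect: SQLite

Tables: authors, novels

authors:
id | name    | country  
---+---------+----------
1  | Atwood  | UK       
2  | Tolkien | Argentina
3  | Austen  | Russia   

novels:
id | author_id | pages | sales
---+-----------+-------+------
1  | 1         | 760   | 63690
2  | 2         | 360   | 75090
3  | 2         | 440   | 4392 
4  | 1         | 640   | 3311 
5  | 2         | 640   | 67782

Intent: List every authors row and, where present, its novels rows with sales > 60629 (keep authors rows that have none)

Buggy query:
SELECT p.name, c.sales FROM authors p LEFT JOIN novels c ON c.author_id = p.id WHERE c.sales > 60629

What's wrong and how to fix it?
Bug: A WHERE condition on the right-hand table after LEFT JOIN drops unmatched parents

Fix: Move the right-table condition into the ON clause so unmatched parents are kept

Corrected query:
SELECT p.name, c.sales FROM authors p LEFT JOIN novels c ON c.author_id = p.id AND c.sales > 60629

Result:
name    | sales
--------+------
Atwood  | 63690
Tolkien | 67782
Tolkien | 75090
Austen  | NULL 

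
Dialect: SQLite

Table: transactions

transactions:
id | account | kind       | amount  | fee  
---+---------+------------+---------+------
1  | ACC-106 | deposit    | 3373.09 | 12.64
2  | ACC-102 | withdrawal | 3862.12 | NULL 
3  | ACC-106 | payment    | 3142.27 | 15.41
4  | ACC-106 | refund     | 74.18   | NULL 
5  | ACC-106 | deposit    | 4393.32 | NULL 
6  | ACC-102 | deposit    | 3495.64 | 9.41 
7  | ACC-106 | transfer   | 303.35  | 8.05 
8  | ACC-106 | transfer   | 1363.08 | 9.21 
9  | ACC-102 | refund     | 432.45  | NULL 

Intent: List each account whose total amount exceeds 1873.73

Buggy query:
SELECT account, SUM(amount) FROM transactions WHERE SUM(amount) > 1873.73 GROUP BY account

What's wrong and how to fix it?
Bug: WHERE runs before GROUP BY, so aggregates aren't available there

Fix: Use HAVING (which filters groups after aggregation) instead of WHERE

Corrected query:
SELECT account, SUM(amount) FROM transactions GROUP BY account HAVING SUM(amount) > 1873.73

Result:
account | SUM(amount)
--------+------------
ACC-102 | 7790.21    
ACC-106 | 12649.29   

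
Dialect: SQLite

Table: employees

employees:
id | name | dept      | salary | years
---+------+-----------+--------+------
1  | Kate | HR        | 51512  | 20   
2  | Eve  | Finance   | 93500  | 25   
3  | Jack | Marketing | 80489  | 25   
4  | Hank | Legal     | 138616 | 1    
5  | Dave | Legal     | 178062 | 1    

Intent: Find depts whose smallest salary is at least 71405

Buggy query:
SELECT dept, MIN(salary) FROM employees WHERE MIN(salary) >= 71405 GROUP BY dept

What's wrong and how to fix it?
Bug: MIN() in WHERE is a misuse of aggregate

Fix: Replace WHERE with HAVING after the GROUP BY

Corrected query:
SELECT dept, MIN(salary) FROM employees GROUP BY dept HAVING MIN(salary) >= 71405

Result:
dept      | MIN(salary)
----------+------------
Finance   | 93500      
Legal     | 138616     
Marketing | 80489      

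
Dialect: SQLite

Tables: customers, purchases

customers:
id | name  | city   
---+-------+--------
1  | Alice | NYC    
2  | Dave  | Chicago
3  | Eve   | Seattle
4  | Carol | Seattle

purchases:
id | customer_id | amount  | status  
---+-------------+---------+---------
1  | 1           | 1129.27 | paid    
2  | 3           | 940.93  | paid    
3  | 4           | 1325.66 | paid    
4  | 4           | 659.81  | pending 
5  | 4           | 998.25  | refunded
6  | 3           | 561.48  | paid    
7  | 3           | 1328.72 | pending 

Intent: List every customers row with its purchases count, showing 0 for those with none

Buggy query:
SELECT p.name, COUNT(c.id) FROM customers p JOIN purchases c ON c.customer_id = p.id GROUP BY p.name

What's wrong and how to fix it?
Bug: An inner join excludes parents with zero children

Fix: Switch to LEFT JOIN to retain unmatched parent rows

Corrected query:
SELECT p.name, COUNT(c.id) FROM customers p LEFT JOIN purchases c ON c.customer_id = p.id GROUP BY p.name

Result:
name  | COUNT(c.id)
------+------------
Alice | 1          
Carol | 3          
Dave  | 0          
Eve   | 3          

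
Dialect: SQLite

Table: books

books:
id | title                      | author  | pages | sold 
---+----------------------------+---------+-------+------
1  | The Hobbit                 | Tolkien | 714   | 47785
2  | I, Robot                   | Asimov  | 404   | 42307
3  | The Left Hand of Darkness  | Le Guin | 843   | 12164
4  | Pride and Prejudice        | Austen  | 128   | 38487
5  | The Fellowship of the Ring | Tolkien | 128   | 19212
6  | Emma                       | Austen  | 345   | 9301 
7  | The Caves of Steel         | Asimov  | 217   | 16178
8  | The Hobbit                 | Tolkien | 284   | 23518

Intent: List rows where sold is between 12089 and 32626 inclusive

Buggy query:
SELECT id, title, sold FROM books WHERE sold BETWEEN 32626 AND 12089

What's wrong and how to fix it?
Bug: The bounds are reversed; BETWEEN a AND b requires a <= b to match anything

Fix: Write BETWEEN 12089 AND 32626

Corrected query:
SELECT id, title, sold FROM books WHERE sold BETWEEN 12089 AND 32626

Result:
id | title                      | sold 
---+----------------------------+------
3  | The Left Hand of Darkness  | 12164
5  | The Fellowship of the Ring | 19212
7  | The Caves of Steel         | 16178
8  | The Hobbit                 | 23518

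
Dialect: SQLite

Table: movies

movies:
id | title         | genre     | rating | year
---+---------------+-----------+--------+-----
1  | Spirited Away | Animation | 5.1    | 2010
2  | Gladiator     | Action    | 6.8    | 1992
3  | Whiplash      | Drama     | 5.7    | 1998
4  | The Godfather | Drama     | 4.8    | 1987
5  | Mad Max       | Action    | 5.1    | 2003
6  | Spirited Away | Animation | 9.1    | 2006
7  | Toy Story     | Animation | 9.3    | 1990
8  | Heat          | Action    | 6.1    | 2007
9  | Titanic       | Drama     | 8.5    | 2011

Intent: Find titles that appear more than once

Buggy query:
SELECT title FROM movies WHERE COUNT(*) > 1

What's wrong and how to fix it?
Bug: COUNT(*) is an aggregate and cannot be used in WHERE

Fix: Group first, then use HAVING for the count condition

Corrected query:
SELECT title FROM movies GROUP BY title HAVING COUNT(*) > 1

Result:
title        
-------------
Spirited Away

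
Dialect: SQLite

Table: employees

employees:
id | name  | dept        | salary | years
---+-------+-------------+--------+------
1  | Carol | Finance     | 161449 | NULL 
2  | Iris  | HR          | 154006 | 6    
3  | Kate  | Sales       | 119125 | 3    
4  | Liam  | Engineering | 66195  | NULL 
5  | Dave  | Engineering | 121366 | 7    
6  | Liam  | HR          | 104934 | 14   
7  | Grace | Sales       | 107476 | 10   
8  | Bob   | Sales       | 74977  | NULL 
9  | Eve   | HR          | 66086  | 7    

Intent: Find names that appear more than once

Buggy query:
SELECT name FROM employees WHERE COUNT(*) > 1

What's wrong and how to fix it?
Bug: COUNT(*) is an aggregate and cannot be used in WHERE

Fix: Group first, then use HAVING for the count condition

Corrected query:
SELECT name FROM employees GROUP BY name HAVING COUNT(*) > 1

Result:
name
----
Liam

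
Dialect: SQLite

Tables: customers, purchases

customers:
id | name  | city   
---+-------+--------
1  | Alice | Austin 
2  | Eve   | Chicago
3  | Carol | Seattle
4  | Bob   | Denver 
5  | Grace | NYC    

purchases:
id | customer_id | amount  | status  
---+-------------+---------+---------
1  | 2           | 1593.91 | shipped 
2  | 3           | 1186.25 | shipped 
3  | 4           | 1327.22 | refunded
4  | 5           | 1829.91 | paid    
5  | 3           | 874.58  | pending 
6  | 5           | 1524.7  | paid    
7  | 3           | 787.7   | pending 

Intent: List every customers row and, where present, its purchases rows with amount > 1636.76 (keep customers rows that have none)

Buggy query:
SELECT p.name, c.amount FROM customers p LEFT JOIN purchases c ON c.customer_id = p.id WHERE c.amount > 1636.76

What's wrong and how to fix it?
Bug: A WHERE condition on the right-hand table after LEFT JOIN drops unmatched parents

Fix: Put 'c.amount > 1636.76' in the JOIN's ON clause instead of WHERE

Corrected query:
SELECT p.name, c.amount FROM customers p LEFT JOIN purchases c ON c.customer_id = p.id AND c.amount > 1636.76

Result:
name  | amount 
------+--------
Alice | NULL   
Eve   | NULL   
Carol | NULL   
Bob   | NULL   
Grace | 1829.91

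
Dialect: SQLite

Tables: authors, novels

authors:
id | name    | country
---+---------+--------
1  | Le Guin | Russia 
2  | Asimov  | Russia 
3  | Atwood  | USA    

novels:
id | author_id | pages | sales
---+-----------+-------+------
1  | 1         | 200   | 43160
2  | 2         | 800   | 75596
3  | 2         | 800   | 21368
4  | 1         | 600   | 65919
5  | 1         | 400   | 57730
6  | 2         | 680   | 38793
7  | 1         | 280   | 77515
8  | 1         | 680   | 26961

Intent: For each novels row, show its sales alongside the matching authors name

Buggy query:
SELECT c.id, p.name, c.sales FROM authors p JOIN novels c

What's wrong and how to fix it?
Bug: JOIN with no ON clause produces a cartesian product; every novels row pairs with every authors row

Fix: Specify the join condition linking the foreign key to the parent id

Corrected query:
SELECT c.id, p.name, c.sales FROM authors p JOIN novels c ON c.author_id = p.id

Result:
id | name    | sales
---+---------+------
1  | Le Guin | 43160
2  | Asimov  | 75596
3  | Asimov  | 21368
4  | Le Guin | 65919
5  | Le Guin | 57730
6  | Asimov  | 38793
7  | Le Guin | 77515
8  | Le Guin | 26961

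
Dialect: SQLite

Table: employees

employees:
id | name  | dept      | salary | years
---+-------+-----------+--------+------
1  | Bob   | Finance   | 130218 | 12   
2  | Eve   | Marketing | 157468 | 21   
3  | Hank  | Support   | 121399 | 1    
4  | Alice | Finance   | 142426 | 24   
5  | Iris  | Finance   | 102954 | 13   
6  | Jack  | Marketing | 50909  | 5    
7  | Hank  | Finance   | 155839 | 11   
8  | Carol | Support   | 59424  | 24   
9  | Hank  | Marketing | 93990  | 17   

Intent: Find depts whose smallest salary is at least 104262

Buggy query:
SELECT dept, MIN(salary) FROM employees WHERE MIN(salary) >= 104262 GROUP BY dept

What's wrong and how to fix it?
Bug: Aggregates like MIN are computed per group after WHERE runs

Fix: Replace WHERE with HAVING after the GROUP BY

Corrected query:
SELECT dept, MIN(salary) FROM employees GROUP BY dept HAVING MIN(salary) >= 104262

Result:
(no rows)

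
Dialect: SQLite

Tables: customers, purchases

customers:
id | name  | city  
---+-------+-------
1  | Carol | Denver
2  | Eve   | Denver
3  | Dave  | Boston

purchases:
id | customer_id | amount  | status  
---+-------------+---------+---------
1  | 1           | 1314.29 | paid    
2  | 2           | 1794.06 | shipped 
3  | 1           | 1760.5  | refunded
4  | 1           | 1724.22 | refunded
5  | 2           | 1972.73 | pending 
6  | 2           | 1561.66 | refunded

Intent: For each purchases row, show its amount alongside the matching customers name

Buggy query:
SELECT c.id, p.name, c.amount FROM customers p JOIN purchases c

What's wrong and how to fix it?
Bug: Missing join condition: each purchases row is matched to all customers rows instead of just its own

Fix: Specify the join condition linking the foreign key to the parent id

Corrected query:
SELECT c.id, p.name, c.amount FROM customers p JOIN purchases c ON c.customer_id = p.id

Result:
id | name  | amount 
---+-------+--------
1  | Carol | 1314.29
2  | Eve   | 1794.06
3  | Carol | 1760.5 
4  | Carol | 1724.22
5  | Eve   | 1972.73
6  | Eve   | 1561.66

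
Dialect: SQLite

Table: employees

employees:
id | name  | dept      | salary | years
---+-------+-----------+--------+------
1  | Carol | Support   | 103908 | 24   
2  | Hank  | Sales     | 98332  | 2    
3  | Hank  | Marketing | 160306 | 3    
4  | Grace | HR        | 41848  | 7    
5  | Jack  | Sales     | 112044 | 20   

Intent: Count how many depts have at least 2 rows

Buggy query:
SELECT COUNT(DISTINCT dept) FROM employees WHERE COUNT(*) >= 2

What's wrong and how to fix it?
Bug: COUNT(*) cannot appear in WHERE; the per-group count doesn't exist yet

Fix: Group first with HAVING COUNT(*) >= 2, then COUNT the resulting groups

Corrected query:
SELECT COUNT(*) FROM (SELECT dept FROM employees GROUP BY dept HAVING COUNT(*) >= 2)

Result:
COUNT(*)
--------
1       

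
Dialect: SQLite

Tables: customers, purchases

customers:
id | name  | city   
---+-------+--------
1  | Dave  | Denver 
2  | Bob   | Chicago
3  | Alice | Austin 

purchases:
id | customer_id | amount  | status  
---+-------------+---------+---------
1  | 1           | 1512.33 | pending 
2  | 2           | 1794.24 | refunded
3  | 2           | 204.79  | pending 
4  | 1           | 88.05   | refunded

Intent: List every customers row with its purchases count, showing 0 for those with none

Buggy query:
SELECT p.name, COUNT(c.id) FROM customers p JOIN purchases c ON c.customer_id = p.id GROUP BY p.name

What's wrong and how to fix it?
Bug: INNER JOIN drops customers rows that have no matching purchases rows

Fix: Switch to LEFT JOIN to retain unmatched parent rows

Corrected query:
SELECT p.name, COUNT(c.id) FROM customers p LEFT JOIN purchases c ON c.customer_id = p.id GROUP BY p.name

Result:
name  | COUNT(c.id)
------+------------
Alice | 0          
Bob   | 2          
Dave  | 2          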